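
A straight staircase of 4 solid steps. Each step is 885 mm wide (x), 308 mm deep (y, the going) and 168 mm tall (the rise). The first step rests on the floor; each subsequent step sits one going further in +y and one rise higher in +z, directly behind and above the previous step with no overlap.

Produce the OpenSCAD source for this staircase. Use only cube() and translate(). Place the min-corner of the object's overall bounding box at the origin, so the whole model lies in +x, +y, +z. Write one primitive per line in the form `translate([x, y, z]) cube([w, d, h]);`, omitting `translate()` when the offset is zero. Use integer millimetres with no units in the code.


cube([885, 308, 168]);
translate([0, 308, 168]) cube([885, 308, 168]);
translate([0, 616, 336]) cube([885, 308, 168]);
translate([0, 924, 504]) cube([885, 308, 168]);


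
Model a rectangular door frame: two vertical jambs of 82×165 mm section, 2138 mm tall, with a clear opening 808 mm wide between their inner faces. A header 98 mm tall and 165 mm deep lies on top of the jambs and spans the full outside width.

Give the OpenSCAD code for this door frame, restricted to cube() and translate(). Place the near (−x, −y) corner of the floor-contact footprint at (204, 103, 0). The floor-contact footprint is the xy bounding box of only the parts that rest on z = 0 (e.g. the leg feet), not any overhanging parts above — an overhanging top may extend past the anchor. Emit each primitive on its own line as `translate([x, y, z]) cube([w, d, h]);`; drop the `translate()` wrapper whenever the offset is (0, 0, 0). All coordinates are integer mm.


translate([204, 103, 0]) cube([82, 165, 2138]);
translate([1094, 103, 0]) cube([82, 165, 2138]);
translate([204, 103, 2138]) cube([972, 165, 98]);


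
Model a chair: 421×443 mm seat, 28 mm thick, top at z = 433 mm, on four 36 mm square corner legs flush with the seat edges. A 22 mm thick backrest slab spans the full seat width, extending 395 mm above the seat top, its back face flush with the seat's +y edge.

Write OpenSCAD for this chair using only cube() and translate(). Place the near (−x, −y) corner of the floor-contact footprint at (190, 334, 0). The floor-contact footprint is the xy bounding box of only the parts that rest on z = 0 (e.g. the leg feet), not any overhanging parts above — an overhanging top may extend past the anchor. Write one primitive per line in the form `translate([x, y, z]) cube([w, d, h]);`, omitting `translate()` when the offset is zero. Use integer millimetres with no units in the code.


translate([190, 334, 405]) cube([421, 443, 28]);
translate([190, 334, 0]) cube([36, 36, 405]);
translate([575, 334, 0]) cube([36, 36, 405]);
translate([190, 741, 0]) cube([36, 36, 405]);
translate([575, 741, 0]) cube([36, 36, 405]);
translate([190, 755, 433]) cube([421, 22, 395]);


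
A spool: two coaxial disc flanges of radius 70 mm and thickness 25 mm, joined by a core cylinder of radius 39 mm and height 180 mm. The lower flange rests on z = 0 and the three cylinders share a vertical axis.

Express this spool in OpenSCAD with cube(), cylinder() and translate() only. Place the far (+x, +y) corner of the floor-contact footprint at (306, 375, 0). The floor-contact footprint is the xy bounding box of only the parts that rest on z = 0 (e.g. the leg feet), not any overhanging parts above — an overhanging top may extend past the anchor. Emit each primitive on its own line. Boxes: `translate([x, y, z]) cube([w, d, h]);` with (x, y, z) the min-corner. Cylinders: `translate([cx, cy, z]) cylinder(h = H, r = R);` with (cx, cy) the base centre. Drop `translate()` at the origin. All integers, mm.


translate([236, 305, 0]) cylinder(h = 25, r = 70);
translate([236, 305, 25]) cylinder(h = 180, r = 39);
translate([236, 305, 205]) cylinder(h = 25, r = 70);


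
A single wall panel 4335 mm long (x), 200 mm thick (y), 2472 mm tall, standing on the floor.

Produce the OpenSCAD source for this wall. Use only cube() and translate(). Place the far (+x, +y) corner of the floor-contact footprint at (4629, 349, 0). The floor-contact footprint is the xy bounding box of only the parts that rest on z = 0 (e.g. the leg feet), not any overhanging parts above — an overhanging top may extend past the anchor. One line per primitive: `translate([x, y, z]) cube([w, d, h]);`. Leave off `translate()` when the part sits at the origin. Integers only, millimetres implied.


translate([294, 149, 0]) cube([4335, 200, 2472]);


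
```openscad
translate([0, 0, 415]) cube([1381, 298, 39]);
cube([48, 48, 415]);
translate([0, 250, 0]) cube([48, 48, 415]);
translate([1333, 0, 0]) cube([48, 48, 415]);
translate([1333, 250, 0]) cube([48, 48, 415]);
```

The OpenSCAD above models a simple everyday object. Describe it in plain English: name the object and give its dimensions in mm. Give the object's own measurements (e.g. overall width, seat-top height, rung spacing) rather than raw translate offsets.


A bench: a 1381×298 mm seat slab, 39 mm thick, top at z = 454 mm, on four 48×48 mm square legs flush with the seat corners and standing on z = 0.


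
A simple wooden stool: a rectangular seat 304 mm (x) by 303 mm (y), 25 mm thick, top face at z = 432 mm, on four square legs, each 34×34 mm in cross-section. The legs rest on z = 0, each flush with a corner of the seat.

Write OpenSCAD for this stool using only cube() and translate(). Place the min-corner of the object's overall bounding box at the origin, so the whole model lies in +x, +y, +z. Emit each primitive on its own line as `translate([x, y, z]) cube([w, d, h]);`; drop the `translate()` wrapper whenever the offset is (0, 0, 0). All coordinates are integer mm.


translate([0, 0, 407]) cube([304, 303, 25]);
cube([34, 34, 407]);
translate([270, 0, 0]) cube([34, 34, 407]);
translate([0, 269, 0]) cube([34, 34, 407]);
translate([270, 269, 0]) cube([34, 34, 407]);


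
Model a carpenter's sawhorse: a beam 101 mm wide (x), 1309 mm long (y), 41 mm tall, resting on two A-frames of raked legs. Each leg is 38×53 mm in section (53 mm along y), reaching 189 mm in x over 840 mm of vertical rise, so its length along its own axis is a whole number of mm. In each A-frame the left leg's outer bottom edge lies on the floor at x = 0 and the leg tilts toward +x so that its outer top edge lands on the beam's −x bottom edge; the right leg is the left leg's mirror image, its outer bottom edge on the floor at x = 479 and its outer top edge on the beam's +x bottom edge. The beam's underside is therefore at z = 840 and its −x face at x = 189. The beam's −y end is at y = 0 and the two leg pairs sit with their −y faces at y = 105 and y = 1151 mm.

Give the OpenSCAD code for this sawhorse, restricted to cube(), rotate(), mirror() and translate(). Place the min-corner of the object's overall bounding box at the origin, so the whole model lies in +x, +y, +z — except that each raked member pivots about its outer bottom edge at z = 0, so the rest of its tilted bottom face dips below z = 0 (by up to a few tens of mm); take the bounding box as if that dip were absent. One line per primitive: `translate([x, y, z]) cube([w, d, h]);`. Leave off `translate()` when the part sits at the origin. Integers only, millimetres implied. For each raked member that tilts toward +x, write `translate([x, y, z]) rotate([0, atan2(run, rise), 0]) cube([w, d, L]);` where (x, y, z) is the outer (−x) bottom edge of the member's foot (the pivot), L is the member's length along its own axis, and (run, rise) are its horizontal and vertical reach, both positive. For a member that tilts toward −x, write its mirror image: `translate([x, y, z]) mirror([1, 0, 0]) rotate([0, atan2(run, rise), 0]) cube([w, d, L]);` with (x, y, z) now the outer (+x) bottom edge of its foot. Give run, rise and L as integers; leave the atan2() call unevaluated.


// leg length = √(189² + 840²) = 861
// right-leg outer foot x = 2·189 + 101 = 479
// beam min-corner = (189, 0, 840)
translate([189, 0, 840]) cube([101, 1309, 41]);
translate([0, 105, 0]) rotate([0, atan2(189, 840), 0]) cube([38, 53, 861]);
translate([479, 105, 0]) mirror([1, 0, 0]) rotate([0, atan2(189, 840), 0]) cube([38, 53, 861]);
translate([0, 1151, 0]) rotate([0, atan2(189, 840), 0]) cube([38, 53, 861]);
translate([479, 1151, 0]) mirror([1, 0, 0]) rotate([0, atan2(189, 840), 0]) cube([38, 53, 861]);


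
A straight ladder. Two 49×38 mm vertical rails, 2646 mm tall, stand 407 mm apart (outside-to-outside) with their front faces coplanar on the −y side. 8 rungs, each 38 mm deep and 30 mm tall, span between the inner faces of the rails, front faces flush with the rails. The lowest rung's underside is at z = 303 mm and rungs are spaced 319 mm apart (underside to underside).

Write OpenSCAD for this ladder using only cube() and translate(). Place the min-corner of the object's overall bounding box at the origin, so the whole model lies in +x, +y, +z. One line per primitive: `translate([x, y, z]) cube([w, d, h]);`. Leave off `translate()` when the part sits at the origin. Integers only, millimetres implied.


cube([49, 38, 2646]);
translate([358, 0, 0]) cube([49, 38, 2646]);
translate([49, 0, 303]) cube([309, 38, 30]);
translate([49, 0, 622]) cube([309, 38, 30]);
translate([49, 0, 941]) cube([309, 38, 30]);
translate([49, 0, 1260]) cube([309, 38, 30]);
translate([49, 0, 1579]) cube([309, 38, 30]);
translate([49, 0, 1898]) cube([309, 38, 30]);
translate([49, 0, 2217]) cube([309, 38, 30]);
translate([49, 0, 2536]) cube([309, 38, 30]);


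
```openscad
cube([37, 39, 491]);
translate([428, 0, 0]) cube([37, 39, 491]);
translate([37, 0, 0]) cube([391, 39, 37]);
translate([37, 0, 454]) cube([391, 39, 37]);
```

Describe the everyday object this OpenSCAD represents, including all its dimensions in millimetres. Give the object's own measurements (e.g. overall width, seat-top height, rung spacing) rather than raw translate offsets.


A rectangular picture frame lying in the x–z plane (depth along y). The opening is 391 mm wide (x) by 417 mm tall (z), surrounded by a border 37 mm wide on all four sides. The frame is 39 mm deep and is made of two full-height vertical stiles with two horizontal rails fitted between them.


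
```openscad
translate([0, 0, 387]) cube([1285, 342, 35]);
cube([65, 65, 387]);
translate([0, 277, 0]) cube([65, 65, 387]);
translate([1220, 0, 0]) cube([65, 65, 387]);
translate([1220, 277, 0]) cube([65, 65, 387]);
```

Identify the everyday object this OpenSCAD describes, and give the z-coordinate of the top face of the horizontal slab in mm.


A bench. The seat-top height is 422 mm.

A long slab on four corner posts — a bench. The slab sits at z = 387 with thickness 35, so the top is 387 + 35 = 422 mm.


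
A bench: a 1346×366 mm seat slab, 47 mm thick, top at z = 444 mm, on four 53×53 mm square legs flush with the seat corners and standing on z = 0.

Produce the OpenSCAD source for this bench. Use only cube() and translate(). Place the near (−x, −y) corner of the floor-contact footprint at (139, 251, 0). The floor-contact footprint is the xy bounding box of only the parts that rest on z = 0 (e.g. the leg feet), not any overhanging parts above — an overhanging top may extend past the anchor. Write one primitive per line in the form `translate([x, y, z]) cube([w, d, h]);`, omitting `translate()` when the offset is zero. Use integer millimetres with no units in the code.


translate([139, 251, 397]) cube([1346, 366, 47]);
translate([139, 251, 0]) cube([53, 53, 397]);
translate([139, 564, 0]) cube([53, 53, 397]);
translate([1432, 251, 0]) cube([53, 53, 397]);
translate([1432, 564, 0]) cube([53, 53, 397]);


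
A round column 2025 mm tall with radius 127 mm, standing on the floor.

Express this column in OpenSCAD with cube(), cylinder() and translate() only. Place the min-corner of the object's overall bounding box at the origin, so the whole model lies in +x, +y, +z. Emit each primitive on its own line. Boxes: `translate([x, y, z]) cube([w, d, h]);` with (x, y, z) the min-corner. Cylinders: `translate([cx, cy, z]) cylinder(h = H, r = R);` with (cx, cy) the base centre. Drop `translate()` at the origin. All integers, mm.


translate([127, 127, 0]) cylinder(h = 2025, r = 127);


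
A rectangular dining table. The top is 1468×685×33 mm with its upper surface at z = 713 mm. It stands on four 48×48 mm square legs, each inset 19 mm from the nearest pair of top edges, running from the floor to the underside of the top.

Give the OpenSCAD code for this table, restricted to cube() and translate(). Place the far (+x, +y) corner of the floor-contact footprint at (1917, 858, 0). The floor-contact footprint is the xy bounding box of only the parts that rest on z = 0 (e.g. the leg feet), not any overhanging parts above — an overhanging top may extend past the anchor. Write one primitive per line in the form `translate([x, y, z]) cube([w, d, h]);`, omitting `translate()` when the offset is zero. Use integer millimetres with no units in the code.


// leg_h = 713 - 33 = 680
translate([468, 192, 680]) cube([1468, 685, 33]);
translate([487, 211, 0]) cube([48, 48, 680]);
translate([1869, 211, 0]) cube([48, 48, 680]);
translate([487, 810, 0]) cube([48, 48, 680]);
translate([1869, 810, 0]) cube([48, 48, 680]);


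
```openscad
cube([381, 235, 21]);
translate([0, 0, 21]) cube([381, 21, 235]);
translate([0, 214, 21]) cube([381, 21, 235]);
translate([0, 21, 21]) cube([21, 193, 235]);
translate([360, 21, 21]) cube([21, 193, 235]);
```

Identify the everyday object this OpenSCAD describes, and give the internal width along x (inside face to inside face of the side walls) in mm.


An open box. The internal width is 339 mm.

A 381×235 base slab with four walls standing on it — an open box. The base is 381 mm wide and the walls are 21 mm thick, so the internal width is 381 − 2 × 21 = 339 mm.


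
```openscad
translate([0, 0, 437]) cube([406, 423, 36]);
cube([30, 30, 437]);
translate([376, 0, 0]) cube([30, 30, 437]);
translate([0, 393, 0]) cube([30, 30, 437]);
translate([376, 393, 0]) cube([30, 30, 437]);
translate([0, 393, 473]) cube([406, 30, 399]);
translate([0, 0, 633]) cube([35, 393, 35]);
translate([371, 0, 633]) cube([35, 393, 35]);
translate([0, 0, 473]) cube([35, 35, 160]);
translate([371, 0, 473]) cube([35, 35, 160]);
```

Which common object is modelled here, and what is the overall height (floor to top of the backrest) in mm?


A chair. The overall height is 872 mm.

A slab on four corner posts with a tall panel at the back — a chair. The seat slab sits at z = 437 with thickness 36, and the 399 mm backrest starts at the seat top, so the overall height is 437 + 36 + 399 = 872 mm.


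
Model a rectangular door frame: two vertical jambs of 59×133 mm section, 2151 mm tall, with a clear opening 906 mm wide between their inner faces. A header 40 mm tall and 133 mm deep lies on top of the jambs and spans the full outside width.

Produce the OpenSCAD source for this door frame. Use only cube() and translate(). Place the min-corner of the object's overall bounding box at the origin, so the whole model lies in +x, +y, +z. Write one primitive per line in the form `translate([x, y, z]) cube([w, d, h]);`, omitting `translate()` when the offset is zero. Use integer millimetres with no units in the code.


cube([59, 133, 2151]);
translate([965, 0, 0]) cube([59, 133, 2151]);
translate([0, 0, 2151]) cube([1024, 133, 40]);


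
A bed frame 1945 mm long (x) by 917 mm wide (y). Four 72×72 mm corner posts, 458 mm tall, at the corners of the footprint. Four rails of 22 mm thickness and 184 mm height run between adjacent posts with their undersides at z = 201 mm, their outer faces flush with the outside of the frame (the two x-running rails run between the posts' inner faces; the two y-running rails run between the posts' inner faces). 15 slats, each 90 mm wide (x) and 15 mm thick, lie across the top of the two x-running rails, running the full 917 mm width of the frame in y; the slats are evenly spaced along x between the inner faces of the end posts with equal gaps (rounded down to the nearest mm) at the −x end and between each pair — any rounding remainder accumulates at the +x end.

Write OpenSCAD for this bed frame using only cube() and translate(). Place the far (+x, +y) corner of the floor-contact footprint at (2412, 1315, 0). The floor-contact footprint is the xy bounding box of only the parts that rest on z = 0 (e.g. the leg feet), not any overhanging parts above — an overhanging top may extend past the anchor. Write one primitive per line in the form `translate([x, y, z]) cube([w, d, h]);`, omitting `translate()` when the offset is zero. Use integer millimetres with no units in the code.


translate([467, 398, 0]) cube([72, 72, 458]);
translate([467, 1243, 0]) cube([72, 72, 458]);
translate([2340, 398, 0]) cube([72, 72, 458]);
translate([2340, 1243, 0]) cube([72, 72, 458]);
translate([539, 398, 201]) cube([1801, 22, 184]);
translate([539, 1293, 201]) cube([1801, 22, 184]);
translate([467, 470, 201]) cube([22, 773, 184]);
translate([2390, 470, 201]) cube([22, 773, 184]);
translate([567, 398, 385]) cube([90, 917, 15]);
translate([685, 398, 385]) cube([90, 917, 15]);
translate([803, 398, 385]) cube([90, 917, 15]);
translate([921, 398, 385]) cube([90, 917, 15]);
translate([1039, 398, 385]) cube([90, 917, 15]);
translate([1157, 398, 385]) cube([90, 917, 15]);
translate([1275, 398, 385]) cube([90, 917, 15]);
translate([1393, 398, 385]) cube([90, 917, 15]);
translate([1511, 398, 385]) cube([90, 917, 15]);
translate([1629, 398, 385]) cube([90, 917, 15]);
translate([1747, 398, 385]) cube([90, 917, 15]);
translate([1865, 398, 385]) cube([90, 917, 15]);
translate([1983, 398, 385]) cube([90, 917, 15]);
translate([2101, 398, 385]) cube([90, 917, 15]);
translate([2219, 398, 385]) cube([90, 917, 15]);


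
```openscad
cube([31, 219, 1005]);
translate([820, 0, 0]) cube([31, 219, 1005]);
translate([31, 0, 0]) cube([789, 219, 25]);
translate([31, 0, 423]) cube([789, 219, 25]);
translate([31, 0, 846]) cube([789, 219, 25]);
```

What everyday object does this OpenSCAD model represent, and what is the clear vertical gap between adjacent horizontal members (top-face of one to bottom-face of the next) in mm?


A bookshelf. The clear shelf gap is 398 mm.

Two tall side panels with 3 horizontal boards between them — a bookshelf. The first two shelf undersides are at z = 0 and z = 423; with shelf thickness 25, the clear gap is 423 − 0 − 25 = 398 mm.


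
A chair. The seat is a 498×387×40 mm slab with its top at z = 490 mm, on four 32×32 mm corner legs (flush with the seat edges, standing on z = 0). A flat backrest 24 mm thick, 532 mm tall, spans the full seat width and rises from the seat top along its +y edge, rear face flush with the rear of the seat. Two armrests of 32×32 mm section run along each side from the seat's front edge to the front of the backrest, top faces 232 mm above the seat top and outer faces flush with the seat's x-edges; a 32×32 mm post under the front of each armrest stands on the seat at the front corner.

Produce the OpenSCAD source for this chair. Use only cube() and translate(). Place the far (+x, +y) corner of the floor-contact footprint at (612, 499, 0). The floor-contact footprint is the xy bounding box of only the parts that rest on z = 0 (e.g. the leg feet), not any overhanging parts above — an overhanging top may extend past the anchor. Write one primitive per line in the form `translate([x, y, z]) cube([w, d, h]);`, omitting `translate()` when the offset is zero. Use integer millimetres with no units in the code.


// leg_h = 490 - 40 = 450
// arm post h = 232 - 32 = 200
translate([114, 112, 450]) cube([498, 387, 40]);
translate([114, 112, 0]) cube([32, 32, 450]);
translate([580, 112, 0]) cube([32, 32, 450]);
translate([114, 467, 0]) cube([32, 32, 450]);
translate([580, 467, 0]) cube([32, 32, 450]);
translate([114, 475, 490]) cube([498, 24, 532]);
translate([114, 112, 690]) cube([32, 363, 32]);
translate([580, 112, 690]) cube([32, 363, 32]);
translate([114, 112, 490]) cube([32, 32, 200]);
translate([580, 112, 490]) cube([32, 32, 200]);


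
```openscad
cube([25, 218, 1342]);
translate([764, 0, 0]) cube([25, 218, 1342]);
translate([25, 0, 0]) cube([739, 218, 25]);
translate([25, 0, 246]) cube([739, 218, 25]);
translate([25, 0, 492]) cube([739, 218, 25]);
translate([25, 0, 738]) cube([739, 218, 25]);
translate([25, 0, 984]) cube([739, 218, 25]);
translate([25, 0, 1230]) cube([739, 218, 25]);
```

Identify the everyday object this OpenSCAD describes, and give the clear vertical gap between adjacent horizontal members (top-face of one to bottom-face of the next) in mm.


A bookshelf. The clear shelf gap is 221 mm.

Two tall side panels with 6 horizontal boards between them — a bookshelf. The first two shelf undersides are at z = 0 and z = 246; with shelf thickness 25, the clear gap is 246 − 0 − 25 = 221 mm.


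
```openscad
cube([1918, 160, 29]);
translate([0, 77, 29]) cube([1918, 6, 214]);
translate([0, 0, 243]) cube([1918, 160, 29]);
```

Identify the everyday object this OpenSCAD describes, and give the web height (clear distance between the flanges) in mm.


An I-beam. The web height is 214 mm.

Two wide flanges with a thin centred web — an I-beam. Overall 272 mm minus two 29 mm flanges gives a web of 272 − 2·29 = 214 mm.


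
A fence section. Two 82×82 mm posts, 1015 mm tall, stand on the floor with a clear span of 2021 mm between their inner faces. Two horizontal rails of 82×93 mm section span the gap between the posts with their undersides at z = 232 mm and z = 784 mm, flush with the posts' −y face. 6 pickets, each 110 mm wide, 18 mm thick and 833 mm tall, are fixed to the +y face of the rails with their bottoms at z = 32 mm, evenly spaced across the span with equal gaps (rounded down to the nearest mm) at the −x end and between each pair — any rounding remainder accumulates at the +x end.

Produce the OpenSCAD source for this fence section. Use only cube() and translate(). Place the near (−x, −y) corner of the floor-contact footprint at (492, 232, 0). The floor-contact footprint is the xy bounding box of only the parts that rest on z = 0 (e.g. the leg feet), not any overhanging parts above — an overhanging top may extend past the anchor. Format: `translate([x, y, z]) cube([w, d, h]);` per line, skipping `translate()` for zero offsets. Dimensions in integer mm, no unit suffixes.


translate([492, 232, 0]) cube([82, 82, 1015]);
translate([2595, 232, 0]) cube([82, 82, 1015]);
translate([574, 232, 232]) cube([2021, 82, 93]);
translate([574, 232, 784]) cube([2021, 82, 93]);
translate([768, 314, 32]) cube([110, 18, 833]);
translate([1072, 314, 32]) cube([110, 18, 833]);
translate([1376, 314, 32]) cube([110, 18, 833]);
translate([1680, 314, 32]) cube([110, 18, 833]);
translate([1984, 314, 32]) cube([110, 18, 833]);
translate([2288, 314, 32]) cube([110, 18, 833]);


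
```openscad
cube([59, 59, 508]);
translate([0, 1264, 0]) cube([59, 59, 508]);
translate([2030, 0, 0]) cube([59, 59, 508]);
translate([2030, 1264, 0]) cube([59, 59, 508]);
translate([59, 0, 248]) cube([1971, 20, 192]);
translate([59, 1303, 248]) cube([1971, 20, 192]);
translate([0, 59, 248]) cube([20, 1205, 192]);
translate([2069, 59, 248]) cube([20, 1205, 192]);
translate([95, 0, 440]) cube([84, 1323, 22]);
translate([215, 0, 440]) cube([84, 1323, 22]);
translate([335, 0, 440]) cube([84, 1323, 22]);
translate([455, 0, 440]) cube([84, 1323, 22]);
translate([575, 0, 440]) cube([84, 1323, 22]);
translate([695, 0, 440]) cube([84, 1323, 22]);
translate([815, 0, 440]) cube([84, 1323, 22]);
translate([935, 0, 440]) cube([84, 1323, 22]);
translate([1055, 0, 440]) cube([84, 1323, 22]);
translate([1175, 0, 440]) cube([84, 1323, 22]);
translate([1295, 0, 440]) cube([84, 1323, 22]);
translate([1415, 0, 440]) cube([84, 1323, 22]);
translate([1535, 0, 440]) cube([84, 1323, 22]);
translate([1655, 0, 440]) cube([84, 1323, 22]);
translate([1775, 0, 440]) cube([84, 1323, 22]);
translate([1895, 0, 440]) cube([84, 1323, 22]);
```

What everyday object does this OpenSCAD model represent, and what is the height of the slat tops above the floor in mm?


A bed frame. The slat-top height is 462 mm.

Four posts, four rails, and a row of slats — a bed frame. Slats sit on the rails at z = 248 + 192 = 440; with slat thickness 22, the top is 462 mm.


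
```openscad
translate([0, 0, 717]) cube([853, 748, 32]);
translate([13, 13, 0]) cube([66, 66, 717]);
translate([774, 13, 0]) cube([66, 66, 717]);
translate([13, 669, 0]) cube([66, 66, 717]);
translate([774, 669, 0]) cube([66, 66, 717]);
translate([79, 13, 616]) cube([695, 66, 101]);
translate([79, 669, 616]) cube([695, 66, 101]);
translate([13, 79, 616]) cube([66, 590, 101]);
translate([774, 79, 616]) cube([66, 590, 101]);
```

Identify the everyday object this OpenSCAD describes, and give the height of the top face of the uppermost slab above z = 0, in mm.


A table. The table height is 749 mm.

A 853×748×32 slab sits at z = 717 on four 66 mm square posts — a table. The top surface is at 717 + 32 = 749 mm.


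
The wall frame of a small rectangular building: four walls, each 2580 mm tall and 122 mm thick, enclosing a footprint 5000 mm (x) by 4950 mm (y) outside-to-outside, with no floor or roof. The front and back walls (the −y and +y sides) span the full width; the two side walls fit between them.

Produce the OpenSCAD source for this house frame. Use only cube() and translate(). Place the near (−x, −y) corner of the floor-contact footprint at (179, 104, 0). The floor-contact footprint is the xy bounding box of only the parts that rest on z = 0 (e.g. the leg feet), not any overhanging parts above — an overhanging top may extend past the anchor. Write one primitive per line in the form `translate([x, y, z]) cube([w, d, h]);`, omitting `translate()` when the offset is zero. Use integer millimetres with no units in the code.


translate([179, 104, 0]) cube([5000, 122, 2580]);
translate([179, 4932, 0]) cube([5000, 122, 2580]);
translate([179, 226, 0]) cube([122, 4706, 2580]);
translate([5057, 226, 0]) cube([122, 4706, 2580]);


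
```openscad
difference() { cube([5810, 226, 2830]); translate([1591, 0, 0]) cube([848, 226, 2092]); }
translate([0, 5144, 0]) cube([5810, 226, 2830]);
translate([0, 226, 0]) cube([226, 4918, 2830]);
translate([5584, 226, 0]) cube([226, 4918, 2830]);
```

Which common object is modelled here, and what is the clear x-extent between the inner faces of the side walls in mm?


A single room. The interior width is 5358 mm.

Four walls enclosing a rectangle with a door in the front wall — a room. Outside width 5810 minus two 226 mm walls gives 5358 mm.


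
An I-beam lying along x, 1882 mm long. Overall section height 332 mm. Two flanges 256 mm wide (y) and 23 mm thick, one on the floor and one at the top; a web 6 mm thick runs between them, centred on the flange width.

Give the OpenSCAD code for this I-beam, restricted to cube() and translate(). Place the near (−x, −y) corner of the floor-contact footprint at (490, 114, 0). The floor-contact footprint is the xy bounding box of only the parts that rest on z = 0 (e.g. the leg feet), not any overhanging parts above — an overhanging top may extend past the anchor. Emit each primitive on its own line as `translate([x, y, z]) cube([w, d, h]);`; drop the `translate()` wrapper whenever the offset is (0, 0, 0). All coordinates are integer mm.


translate([490, 114, 0]) cube([1882, 256, 23]);
translate([490, 239, 23]) cube([1882, 6, 286]);
translate([490, 114, 309]) cube([1882, 256, 23]);


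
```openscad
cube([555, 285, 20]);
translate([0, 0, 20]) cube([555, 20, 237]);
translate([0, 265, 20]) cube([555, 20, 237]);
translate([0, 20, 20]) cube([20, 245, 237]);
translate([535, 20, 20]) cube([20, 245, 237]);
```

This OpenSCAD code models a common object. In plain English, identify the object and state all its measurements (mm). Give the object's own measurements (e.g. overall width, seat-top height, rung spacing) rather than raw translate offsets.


An open-topped rectangular box: outside dimensions 555×285×257 mm, with a uniform wall and base thickness of 20 mm. The base is a full 555×285 slab on the floor; four walls sit on top of the base. The front and back walls (the −y and +y sides) span the full width; the two side walls fit between them.


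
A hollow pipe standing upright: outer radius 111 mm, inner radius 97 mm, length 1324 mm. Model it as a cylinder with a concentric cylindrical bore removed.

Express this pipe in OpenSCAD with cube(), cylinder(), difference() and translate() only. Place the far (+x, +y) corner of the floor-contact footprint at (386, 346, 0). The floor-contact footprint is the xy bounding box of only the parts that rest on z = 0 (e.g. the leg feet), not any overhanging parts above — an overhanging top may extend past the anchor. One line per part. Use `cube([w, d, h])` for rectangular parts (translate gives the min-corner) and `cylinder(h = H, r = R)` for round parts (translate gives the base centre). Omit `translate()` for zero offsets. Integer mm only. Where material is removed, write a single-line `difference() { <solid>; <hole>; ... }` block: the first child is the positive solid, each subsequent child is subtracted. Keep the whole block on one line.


difference() { translate([275, 235, 0]) cylinder(h = 1324, r = 111); translate([275, 235, 0]) cylinder(h = 1324, r = 97); }


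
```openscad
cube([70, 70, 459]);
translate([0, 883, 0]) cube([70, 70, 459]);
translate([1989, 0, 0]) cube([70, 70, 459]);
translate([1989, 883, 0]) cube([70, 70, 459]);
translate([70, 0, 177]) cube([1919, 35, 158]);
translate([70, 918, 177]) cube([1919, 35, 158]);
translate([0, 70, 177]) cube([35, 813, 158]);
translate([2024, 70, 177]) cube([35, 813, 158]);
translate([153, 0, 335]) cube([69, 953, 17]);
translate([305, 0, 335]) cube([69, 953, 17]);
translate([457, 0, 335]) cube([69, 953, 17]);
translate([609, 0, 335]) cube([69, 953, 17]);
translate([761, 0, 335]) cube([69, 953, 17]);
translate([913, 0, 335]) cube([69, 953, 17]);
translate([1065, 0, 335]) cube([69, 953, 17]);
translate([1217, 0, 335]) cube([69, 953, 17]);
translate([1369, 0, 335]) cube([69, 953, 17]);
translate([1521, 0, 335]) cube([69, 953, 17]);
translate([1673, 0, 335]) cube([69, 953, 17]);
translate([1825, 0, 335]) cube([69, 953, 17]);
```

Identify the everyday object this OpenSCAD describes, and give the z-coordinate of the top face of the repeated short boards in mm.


A bed frame. The slat-top height is 352 mm.

Four posts, four rails, and a row of slats — a bed frame. Slats sit on the rails at z = 177 + 158 = 335; with slat thickness 17, the top is 352 mm.


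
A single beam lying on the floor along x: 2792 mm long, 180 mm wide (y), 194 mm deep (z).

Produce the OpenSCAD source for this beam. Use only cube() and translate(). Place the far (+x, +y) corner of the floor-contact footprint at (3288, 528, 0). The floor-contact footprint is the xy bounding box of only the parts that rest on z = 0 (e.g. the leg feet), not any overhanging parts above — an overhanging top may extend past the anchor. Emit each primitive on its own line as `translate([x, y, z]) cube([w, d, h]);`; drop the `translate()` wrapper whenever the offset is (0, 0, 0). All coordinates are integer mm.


translate([496, 348, 0]) cube([2792, 180, 194]);


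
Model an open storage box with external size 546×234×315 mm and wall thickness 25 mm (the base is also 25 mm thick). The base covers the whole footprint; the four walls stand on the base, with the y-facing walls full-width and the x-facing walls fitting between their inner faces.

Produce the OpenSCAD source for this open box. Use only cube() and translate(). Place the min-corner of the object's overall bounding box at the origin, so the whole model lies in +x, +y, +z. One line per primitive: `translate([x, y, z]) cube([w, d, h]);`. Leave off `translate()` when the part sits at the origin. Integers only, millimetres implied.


cube([546, 234, 25]);
translate([0, 0, 25]) cube([546, 25, 290]);
translate([0, 209, 25]) cube([546, 25, 290]);
translate([0, 25, 25]) cube([25, 184, 290]);
translate([521, 25, 25]) cube([25, 184, 290]);


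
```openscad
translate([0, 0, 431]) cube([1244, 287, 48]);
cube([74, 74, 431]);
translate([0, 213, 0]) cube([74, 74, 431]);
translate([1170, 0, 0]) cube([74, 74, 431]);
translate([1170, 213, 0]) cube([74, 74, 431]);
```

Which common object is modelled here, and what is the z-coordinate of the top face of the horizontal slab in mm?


A bench. The seat-top height is 479 mm.

A long slab on four corner posts — a bench. The slab sits at z = 431 with thickness 48, so the top is 431 + 48 = 479 mm.


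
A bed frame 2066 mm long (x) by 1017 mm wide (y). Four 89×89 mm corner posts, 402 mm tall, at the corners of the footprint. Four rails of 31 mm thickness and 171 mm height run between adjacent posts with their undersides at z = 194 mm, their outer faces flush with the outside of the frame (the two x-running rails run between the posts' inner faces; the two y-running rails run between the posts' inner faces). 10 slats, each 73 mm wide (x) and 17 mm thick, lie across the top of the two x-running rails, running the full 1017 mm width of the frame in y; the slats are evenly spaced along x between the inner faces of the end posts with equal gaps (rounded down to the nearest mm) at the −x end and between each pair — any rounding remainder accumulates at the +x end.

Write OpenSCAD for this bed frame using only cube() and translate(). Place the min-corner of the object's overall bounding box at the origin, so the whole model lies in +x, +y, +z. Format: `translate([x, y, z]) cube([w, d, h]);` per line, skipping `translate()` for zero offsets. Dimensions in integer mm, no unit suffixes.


// slat z = rail_z + rail_h = 194 + 171 = 365
// slat gap = ⌊(1888 − 10·73) / 11⌋ = 105
cube([89, 89, 402]);
translate([0, 928, 0]) cube([89, 89, 402]);
translate([1977, 0, 0]) cube([89, 89, 402]);
translate([1977, 928, 0]) cube([89, 89, 402]);
translate([89, 0, 194]) cube([1888, 31, 171]);
translate([89, 986, 194]) cube([1888, 31, 171]);
translate([0, 89, 194]) cube([31, 839, 171]);
translate([2035, 89, 194]) cube([31, 839, 171]);
translate([194, 0, 365]) cube([73, 1017, 17]);
translate([372, 0, 365]) cube([73, 1017, 17]);
translate([550, 0, 365]) cube([73, 1017, 17]);
translate([728, 0, 365]) cube([73, 1017, 17]);
translate([906, 0, 365]) cube([73, 1017, 17]);
translate([1084, 0, 365]) cube([73, 1017, 17]);
translate([1262, 0, 365]) cube([73, 1017, 17]);
translate([1440, 0, 365]) cube([73, 1017, 17]);
translate([1618, 0, 365]) cube([73, 1017, 17]);
translate([1796, 0, 365]) cube([73, 1017, 17]);


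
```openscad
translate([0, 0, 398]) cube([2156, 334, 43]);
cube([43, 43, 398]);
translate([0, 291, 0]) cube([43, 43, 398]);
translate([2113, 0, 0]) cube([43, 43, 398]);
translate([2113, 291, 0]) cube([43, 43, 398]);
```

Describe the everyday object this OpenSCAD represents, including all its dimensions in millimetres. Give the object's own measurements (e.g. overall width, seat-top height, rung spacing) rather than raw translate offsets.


A long wooden bench with a 2156 mm (x) × 334 mm (y) seat, 43 mm thick, its top surface 441 mm above the floor. Four 43 mm square legs at the seat corners, flush with the edges, run from z = 0 to the seat underside.


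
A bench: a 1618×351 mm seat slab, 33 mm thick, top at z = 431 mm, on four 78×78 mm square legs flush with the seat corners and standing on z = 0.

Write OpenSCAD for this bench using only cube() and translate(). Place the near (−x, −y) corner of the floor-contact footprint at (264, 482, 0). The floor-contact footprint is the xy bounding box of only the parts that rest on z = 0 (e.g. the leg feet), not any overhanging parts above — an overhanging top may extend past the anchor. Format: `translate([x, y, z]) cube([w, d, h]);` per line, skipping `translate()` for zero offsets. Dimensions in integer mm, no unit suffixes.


translate([264, 482, 398]) cube([1618, 351, 33]);
translate([264, 482, 0]) cube([78, 78, 398]);
translate([264, 755, 0]) cube([78, 78, 398]);
translate([1804, 482, 0]) cube([78, 78, 398]);
translate([1804, 755, 0]) cube([78, 78, 398]);


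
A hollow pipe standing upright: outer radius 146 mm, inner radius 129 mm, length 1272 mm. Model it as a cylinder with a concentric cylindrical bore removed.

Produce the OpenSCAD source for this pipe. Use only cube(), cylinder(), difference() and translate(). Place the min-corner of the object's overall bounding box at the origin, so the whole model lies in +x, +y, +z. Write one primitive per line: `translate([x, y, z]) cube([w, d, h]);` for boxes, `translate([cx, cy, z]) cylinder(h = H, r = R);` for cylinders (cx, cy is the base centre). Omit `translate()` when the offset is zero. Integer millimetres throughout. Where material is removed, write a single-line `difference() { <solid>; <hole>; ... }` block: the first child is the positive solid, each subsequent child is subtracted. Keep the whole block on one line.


difference() { translate([146, 146, 0]) cylinder(h = 1272, r = 146); translate([146, 146, 0]) cylinder(h = 1272, r = 129); }


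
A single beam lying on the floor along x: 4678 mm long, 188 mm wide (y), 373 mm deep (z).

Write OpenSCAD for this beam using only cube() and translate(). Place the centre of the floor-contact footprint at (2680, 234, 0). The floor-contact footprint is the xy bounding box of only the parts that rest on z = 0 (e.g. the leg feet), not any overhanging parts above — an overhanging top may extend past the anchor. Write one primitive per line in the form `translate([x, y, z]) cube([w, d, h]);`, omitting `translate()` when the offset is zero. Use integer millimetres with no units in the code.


translate([341, 140, 0]) cube([4678, 188, 373]);


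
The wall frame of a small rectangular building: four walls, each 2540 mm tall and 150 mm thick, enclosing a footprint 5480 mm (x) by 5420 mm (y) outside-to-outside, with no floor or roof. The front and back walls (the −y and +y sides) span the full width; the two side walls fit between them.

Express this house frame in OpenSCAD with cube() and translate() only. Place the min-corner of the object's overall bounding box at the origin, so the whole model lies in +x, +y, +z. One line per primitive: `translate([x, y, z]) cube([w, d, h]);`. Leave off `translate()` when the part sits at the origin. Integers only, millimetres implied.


cube([5480, 150, 2540]);
translate([0, 5270, 0]) cube([5480, 150, 2540]);
translate([0, 150, 0]) cube([150, 5120, 2540]);
translate([5330, 150, 0]) cube([150, 5120, 2540]);


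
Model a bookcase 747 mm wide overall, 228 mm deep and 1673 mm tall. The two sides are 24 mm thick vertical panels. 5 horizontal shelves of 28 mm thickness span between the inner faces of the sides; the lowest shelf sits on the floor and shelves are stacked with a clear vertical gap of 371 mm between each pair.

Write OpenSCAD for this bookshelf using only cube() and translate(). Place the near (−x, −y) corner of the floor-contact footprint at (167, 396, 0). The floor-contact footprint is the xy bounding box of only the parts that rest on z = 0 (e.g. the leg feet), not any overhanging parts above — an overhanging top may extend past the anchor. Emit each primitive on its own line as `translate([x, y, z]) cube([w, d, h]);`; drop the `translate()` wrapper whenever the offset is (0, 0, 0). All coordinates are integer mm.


translate([167, 396, 0]) cube([24, 228, 1673]);
translate([890, 396, 0]) cube([24, 228, 1673]);
translate([191, 396, 0]) cube([699, 228, 28]);
translate([191, 396, 399]) cube([699, 228, 28]);
translate([191, 396, 798]) cube([699, 228, 28]);
translate([191, 396, 1197]) cube([699, 228, 28]);
translate([191, 396, 1596]) cube([699, 228, 28]);


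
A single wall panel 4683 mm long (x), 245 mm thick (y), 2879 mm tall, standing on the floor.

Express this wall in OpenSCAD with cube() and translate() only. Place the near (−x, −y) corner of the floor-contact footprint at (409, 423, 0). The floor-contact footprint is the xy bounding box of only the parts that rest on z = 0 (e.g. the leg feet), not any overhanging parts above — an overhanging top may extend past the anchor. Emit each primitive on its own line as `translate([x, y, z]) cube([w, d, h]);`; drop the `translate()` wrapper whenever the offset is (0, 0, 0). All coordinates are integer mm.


translate([409, 423, 0]) cube([4683, 245, 2879]);
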